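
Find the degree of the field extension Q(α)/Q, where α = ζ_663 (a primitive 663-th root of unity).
[Q(α):Q] = 384

The minimal polynomial of ζ_663 over Q is the 663-th cyclotomic polynomial Φ_663(x), which is irreducible over Q and has degree φ(663) = 384. Hence [Q(α):Q] = φ(663) = 384.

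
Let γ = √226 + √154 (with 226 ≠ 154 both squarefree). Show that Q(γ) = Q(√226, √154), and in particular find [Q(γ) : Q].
[Q(γ) : Q] = 4 (equivalently, Q(γ) = Q(√226, √154))

Obviously Q(γ) ⊆ Q(√226, √154), and [Q(√226, √154):Q] = 4 (since 226, 154 are distinct squarefree integers > 1 with 34804 not a perfect square). To show equality we compute the minimal polynomial of γ. From γ = √226 + √154: γ^2 = 226 + 2√(34804) + 154 = 380 + 2√(34804), so γ^2 - 380 = 2√(34804); squaring, (γ^2 - 380)^2 = 4·34804, i.e. γ^4 - 760γ^2 + 144400 - 139216 = 0, i.e. γ^4 - 760γ^2 + 5184 = 0. So γ is a root of x^4 - 760x^2 + 5184. This polynomial is irreducible over Q: it has no rational root (each ±√226 ± √154 is irrational), and any factorization into two quadratics over Q would force √(34804) ∈ Q (pairing opposite roots) or √226, √154 ∈ Q (other pairings), all impossible. Hence [Q(γ):Q] = 4 = [Q(√226, √154):Q], so Q(γ) = Q(√226, √154).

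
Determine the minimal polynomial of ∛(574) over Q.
m_α(x) = x^3 - 574

α satisfies α^3 = 574, so x^3 - 574 annihilates α. By the rational root test, a rational root p/q (in lowest terms) of x^3 - 574 would satisfy p^3 = 574 q^3, forcing q = 1 and p^3 = 574; but 574 is not a perfect cube, contradiction. A monic cubic over Q with no rational root is irreducible (any nontrivial factorization would include a linear factor). Hence x^3 - 574 is the minimal polynomial of α, and in particular [Q(α):Q] = 3.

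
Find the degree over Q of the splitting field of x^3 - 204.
[K : Q] = 6

The roots of x^3 - 204 are ∛204, ω∛204, ω^2∛204 where ω = e^(2πi/3) is a primitive cube root of unity, so K = Q(∛204, ω). Now [Q(∛204):Q] = 3 (since 204 is not a perfect cube, x^3 - 204 is irreducible) and [Q(ω):Q] = 2. Both 2 and 3 divide [K:Q], and [K:Q] ≤ 3·2 = 6, so [K:Q] = 6. (Equivalently: Q(∛204) ⊂ R but ω ∉ R, so [K : Q(∛204)] = 2.)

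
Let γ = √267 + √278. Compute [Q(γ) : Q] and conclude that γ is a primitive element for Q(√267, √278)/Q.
[Q(γ) : Q] = 4 (equivalently, Q(γ) = Q(√267, √278))

Obviously Q(γ) ⊆ Q(√267, √278), and [Q(√267, √278):Q] = 4 (since 267, 278 are distinct squarefree integers > 1 with 74226 not a perfect square). To show equality we compute the minimal polynomial of γ. From γ = √267 + √278: γ^2 = 267 + 2√(74226) + 278 = 545 + 2√(74226), so γ^2 - 545 = 2√(74226); squaring, (γ^2 - 545)^2 = 4·74226, i.e. γ^4 - 1090γ^2 + 297025 - 296904 = 0, i.e. γ^4 - 1090γ^2 + 121 = 0. So γ is a root of x^4 - 1090x^2 + 121. This polynomial is irreducible over Q: it has no rational root (each ±√267 ± √278 is irrational), and any factorization into two quadratics over Q would force √(74226) ∈ Q (pairing opposite roots) or √267, √278 ∈ Q (other pairings), all impossible. Hence [Q(γ):Q] = 4 = [Q(√267, √278):Q], so Q(γ) = Q(√267, √278).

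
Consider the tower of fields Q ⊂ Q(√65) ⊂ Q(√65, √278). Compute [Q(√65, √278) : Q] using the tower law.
[Q(√65, √278) : Q] = 4

[Q(√65):Q] = 2 (min poly x^2 - 65, irreducible since 65 is squarefree > 1). For the top step, suppose √278 ∈ Q(√65), say √278 = c + d√65 with c, d ∈ Q. Squaring: 278 = c^2 + 65d^2 + 2cd√65. Since √65 ∉ Q this forces 2cd = 0. If d = 0 then √278 = c ∈ Q, contradicting 278 squarefree > 1. If c = 0 then 278 = 65d^2, so 65·278 = (65d)^2 is a perfect square in Q — but 65·278 = 18070 is not a perfect square (since 65 and 278 are distinct squarefree integers). Contradiction. Hence √278 ∉ Q(√65), so x^2 - 278 stays irreducible over Q(√65) and [Q(√65, √278) : Q(√65)] = 2. By the tower law, [Q(√65, √278) : Q] = 2 · 2 = 4.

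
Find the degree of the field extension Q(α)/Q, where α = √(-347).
[Q(α):Q] = 2

[Q(α):Q] equals the degree of the minimal polynomial of α. Here α^2 = -347 and x^2 + 347 is irreducible (d = -347 is squarefree, ≠ 1, hence not a square), so deg(m_α) = 2. Thus [Q(α):Q] = 2.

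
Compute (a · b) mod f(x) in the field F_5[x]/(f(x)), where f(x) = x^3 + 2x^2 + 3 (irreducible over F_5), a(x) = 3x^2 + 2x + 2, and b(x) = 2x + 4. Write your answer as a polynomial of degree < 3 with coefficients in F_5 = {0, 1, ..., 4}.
a · b ≡ 4x^2 + 2x (mod f(x))

Multiply in F_5[x]: a(x)·b(x) = (3x^2 + 2x + 2)·(2x + 4) = x^3 + x^2 + 2x + 3. This has degree ≥ 3, so divide by f(x) over F_5: x^3 + x^2 + 2x + 3 = (1)·(x^3 + 2x^2 + 3) + (4x^2 + 2x). Hence a·b ≡ 4x^2 + 2x (mod f). (F_5[x]/(f) is a field with 5^3 = 125 elements since f is irreducible of degree 3.)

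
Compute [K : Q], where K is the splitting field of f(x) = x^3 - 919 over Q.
[K : Q] = 6

The roots of x^3 - 919 are ∛919, ω∛919, ω^2∛919 where ω = e^(2πi/3) is a primitive cube root of unity, so K = Q(∛919, ω). Now [Q(∛919):Q] = 3 (since 919 is not a perfect cube, x^3 - 919 is irreducible) and [Q(ω):Q] = 2. Both 2 and 3 divide [K:Q], and [K:Q] ≤ 3·2 = 6, so [K:Q] = 6. (Equivalently: Q(∛919) ⊂ R but ω ∉ R, so [K : Q(∛919)] = 2.)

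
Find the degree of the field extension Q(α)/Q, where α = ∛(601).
[Q(α):Q] = 3

The minimal polynomial of α is x^3 - 601, irreducible over Q since 601 is not a perfect cube (so x^3 - 601 has no rational root). Hence [Q(α):Q] = deg(m_α) = 3.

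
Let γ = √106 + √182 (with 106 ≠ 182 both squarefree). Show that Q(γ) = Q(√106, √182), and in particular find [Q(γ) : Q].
[Q(γ) : Q] = 4 (equivalently, Q(γ) = Q(√106, √182))

Obviously Q(γ) ⊆ Q(√106, √182), and [Q(√106, √182):Q] = 4 (since 106, 182 are distinct squarefree integers > 1 with 19292 not a perfect square). To show equality we compute the minimal polynomial of γ. From γ = √106 + √182: γ^2 = 106 + 2√(19292) + 182 = 288 + 2√(19292), so γ^2 - 288 = 2√(19292); squaring, (γ^2 - 288)^2 = 4·19292, i.e. γ^4 - 576γ^2 + 82944 - 77168 = 0, i.e. γ^4 - 576γ^2 + 5776 = 0. So γ is a root of x^4 - 576x^2 + 5776. This polynomial is irreducible over Q: it has no rational root (each ±√106 ± √182 is irrational), and any factorization into two quadratics over Q would force √(19292) ∈ Q (pairing opposite roots) or √106, √182 ∈ Q (other pairings), all impossible. Hence [Q(γ):Q] = 4 = [Q(√106, √182):Q], so Q(γ) = Q(√106, √182).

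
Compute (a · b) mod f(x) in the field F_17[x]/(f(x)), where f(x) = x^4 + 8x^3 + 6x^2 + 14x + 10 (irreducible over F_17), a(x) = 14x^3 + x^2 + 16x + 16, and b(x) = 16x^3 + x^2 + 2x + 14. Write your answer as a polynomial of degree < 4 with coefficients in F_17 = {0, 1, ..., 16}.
a · b ≡ 11x^2 + 3x + 6 (mod f(x))

Multiply in F_17[x]: a(x)·b(x) = (14x^3 + x^2 + 16x + 16)·(16x^3 + x^2 + 2x + 14) = 3x^6 + 13x^5 + 13x^4 + 11x^3 + 11x^2 + x + 3. This has degree ≥ 4, so divide by f(x) over F_17: 3x^6 + 13x^5 + 13x^4 + 11x^3 + 11x^2 + x + 3 = (3x^2 + 6x + 15)·(x^4 + 8x^3 + 6x^2 + 14x + 10) + (11x^2 + 3x + 6). Hence a·b ≡ 11x^2 + 3x + 6 (mod f). (F_17[x]/(f) is a field with 17^4 = 83521 elements since f is irreducible of degree 4.)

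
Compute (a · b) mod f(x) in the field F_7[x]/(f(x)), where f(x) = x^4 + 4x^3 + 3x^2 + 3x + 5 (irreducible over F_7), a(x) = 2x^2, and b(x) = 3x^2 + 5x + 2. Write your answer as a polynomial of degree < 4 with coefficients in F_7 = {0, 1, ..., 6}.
a · b ≡ 3x + 5 (mod f(x))

Multiply in F_7[x]: a(x)·b(x) = (2x^2)·(3x^2 + 5x + 2) = 6x^4 + 3x^3 + 4x^2. This has degree ≥ 4, so divide by f(x) over F_7: 6x^4 + 3x^3 + 4x^2 = (6)·(x^4 + 4x^3 + 3x^2 + 3x + 5) + (3x + 5). Hence a·b ≡ 3x + 5 (mod f). (F_7[x]/(f) is a field with 7^4 = 2401 elements since f is irreducible of degree 4.)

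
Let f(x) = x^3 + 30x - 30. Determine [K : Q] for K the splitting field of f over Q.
[K : Q] = 6

By the rational root test, any rational root of the monic integer polynomial f(x) = x^3 + 30x - 30 must be an integer dividing the constant term -30, i.e. one of ±{1, 2, 3, 5, 6, 10, 15, 30}. Evaluating: f(1) = 1, f(-1) = -61, f(2) = 38, f(-2) = -98, f(3) = 87, f(-3) = -147, f(5) = 245, f(-5) = -305, f(6) = 366, f(-6) = -426, f(10) = 1270, f(-10) = -1330, f(15) = 3795, f(-15) = -3855, f(30) = 27870, f(-30) = -27930; none is 0, so f has no rational root and is therefore irreducible over Q (a cubic with no linear factor over a field is irreducible). For an irreducible cubic, the Galois group is A_3 or S_3 according as the discriminant disc(f) = -4a^3 - 27b^2 = -4·(30)^3 - 27·(-30)^2 = -132300 is or is not a square in Q. Here disc(f) = -132300 is not a perfect square in Q, so the Galois group of f over Q is not contained in A_3 and must be all of S_3. The splitting field has degree |S_3| = 6 over Q, so [K : Q] = 6.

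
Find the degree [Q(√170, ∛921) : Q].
[Q(√170, ∛921) : Q] = 6

Let L = Q(√170, ∛921). Since Q(√170) ⊂ L and [Q(√170):Q] = 2, the tower law gives 2 | [L:Q]. Likewise Q(∛921) ⊂ L with [Q(∛921):Q] = 3 (because 921 is not a perfect cube), so 3 | [L:Q]. As gcd(2,3) = 1, [L:Q] is divisible by 6. Conversely L is generated over Q by √170 and ∛921, so [L:Q] ≤ 2·3 = 6. Therefore [Q(√170, ∛921) : Q] = 6.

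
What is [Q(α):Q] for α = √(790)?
[Q(α):Q] = 2

[Q(α):Q] equals the degree of the minimal polynomial of α. Here α^2 = 790 and x^2 - 790 is irreducible (d = 790 is squarefree, ≠ 1, hence not a square), so deg(m_α) = 2. Thus [Q(α):Q] = 2.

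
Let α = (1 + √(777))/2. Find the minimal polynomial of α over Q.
m_α(x) = x^2 - x - 194

From 2α - 1 = √(777), squaring gives (2α - 1)^2 = 777, i.e. 4α^2 - 4α + 1 = 777, so α^2 - α + (1 - 777)/4 = 0. Since 777 ≡ 1 (mod 4), (1 - 777)/4 = -194 ∈ Z. The polynomial x^2 - x - 194 has discriminant 1 - 4·(-194) = 777, which is not a perfect square in Q (d = 777 is squarefree and ≠ 1), so x^2 - x - 194 is irreducible over Q. It is the minimal polynomial of α.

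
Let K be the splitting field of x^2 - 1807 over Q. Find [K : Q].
[K : Q] = 2

f(x) = x^2 - 1807 factors as (x - √1807)(x + √1807). The splitting field is K = Q(√1807). Since 1807 is squarefree and > 1, it is not a perfect square, so x^2 - 1807 is irreducible over Q and [Q(√1807) : Q] = 2. Hence [K : Q] = 2.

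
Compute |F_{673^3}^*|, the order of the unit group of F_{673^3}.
|F_{673^3}^*| = 304821216

F_{673^3} has 673^3 = 304821217 elements; its multiplicative group consists of all nonzero elements, so |F_{673^3}^*| = 304821217 - 1 = 304821216. (It is cyclic since any finite subgroup of the multiplicative group of a field is cyclic.)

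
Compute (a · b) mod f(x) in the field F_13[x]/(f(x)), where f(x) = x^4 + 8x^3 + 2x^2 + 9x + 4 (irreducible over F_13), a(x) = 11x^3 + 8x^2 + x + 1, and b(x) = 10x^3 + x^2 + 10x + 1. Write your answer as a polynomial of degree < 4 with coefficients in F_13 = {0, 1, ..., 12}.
a · b ≡ 5x^3 + 12x^2 + 6x + 3 (mod f(x))

Multiply in F_13[x]: a(x)·b(x) = (11x^3 + 8x^2 + x + 1)·(10x^3 + x^2 + 10x + 1) = 6x^6 + 11x^4 + 11x^3 + 6x^2 + 11x + 1. This has degree ≥ 4, so divide by f(x) over F_13: 6x^6 + 11x^4 + 11x^3 + 6x^2 + 11x + 1 = (6x^2 + 4x + 6)·(x^4 + 8x^3 + 2x^2 + 9x + 4) + (5x^3 + 12x^2 + 6x + 3). Hence a·b ≡ 5x^3 + 12x^2 + 6x + 3 (mod f). (F_13[x]/(f) is a field with 13^4 = 28561 elements since f is irreducible of degree 4.)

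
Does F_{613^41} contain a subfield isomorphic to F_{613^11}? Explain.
No: F_{613^11} is not a subfield of F_{613^41}

F_{p^m} embeds in F_{p^n} iff m | n. Here 11 ∤ 41 (since 41 = 3·11 + 8 with remainder 8 ≠ 0), so F_{613^11} is not a subfield of F_{613^41}. Equivalently: if it were, the tower law would give 11 = [F_{613^11}:F_613] dividing [F_{613^41}:F_613] = 41, contradiction.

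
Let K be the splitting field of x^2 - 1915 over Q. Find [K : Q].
[K : Q] = 2

f(x) = x^2 - 1915 factors as (x - √1915)(x + √1915). The splitting field is K = Q(√1915). Since 1915 is squarefree and > 1, it is not a perfect square, so x^2 - 1915 is irreducible over Q and [Q(√1915) : Q] = 2. Hence [K : Q] = 2.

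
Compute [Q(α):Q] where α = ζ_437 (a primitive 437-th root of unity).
[Q(α):Q] = 396

The minimal polynomial of ζ_437 over Q is the 437-th cyclotomic polynomial Φ_437(x), which is irreducible over Q and has degree φ(437) = 396. Hence [Q(α):Q] = φ(437) = 396.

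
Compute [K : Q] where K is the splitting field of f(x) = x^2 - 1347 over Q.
[K : Q] = 2

f(x) = x^2 - 1347 factors as (x - √1347)(x + √1347). The splitting field is K = Q(√1347). Since 1347 is squarefree and > 1, it is not a perfect square, so x^2 - 1347 is irreducible over Q and [Q(√1347) : Q] = 2. Hence [K : Q] = 2.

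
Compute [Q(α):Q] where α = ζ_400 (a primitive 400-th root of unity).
[Q(α):Q] = 160

The minimal polynomial of ζ_400 over Q is the 400-th cyclotomic polynomial Φ_400(x), which is irreducible over Q and has degree φ(400) = 160. Hence [Q(α):Q] = φ(400) = 160.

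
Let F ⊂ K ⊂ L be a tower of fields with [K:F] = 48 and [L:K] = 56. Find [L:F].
[L:F] = 2688

The tower law says that for any tower of field extensions F ⊂ K ⊂ L with finite degrees, [L:F] = [L:K] · [K:F]. Here this gives [L:F] = 56 · 48 = 2688.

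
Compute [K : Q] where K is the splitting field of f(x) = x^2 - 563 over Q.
[K : Q] = 2

f(x) = x^2 - 563 factors as (x - √563)(x + √563). The splitting field is K = Q(√563). Since 563 is squarefree and > 1, it is not a perfect square, so x^2 - 563 is irreducible over Q and [Q(√563) : Q] = 2. Hence [K : Q] = 2.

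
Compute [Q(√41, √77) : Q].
[Q(√41, √77) : Q] = 4

[Q(√41):Q] = 2 (min poly x^2 - 41, irreducible since 41 is squarefree > 1). For the top step, suppose √77 ∈ Q(√41), say √77 = c + d√41 with c, d ∈ Q. Squaring: 77 = c^2 + 41d^2 + 2cd√41. Since √41 ∉ Q this forces 2cd = 0. If d = 0 then √77 = c ∈ Q, contradicting 77 squarefree > 1. If c = 0 then 77 = 41d^2, so 41·77 = (41d)^2 is a perfect square in Q — but 41·77 = 3157 is not a perfect square (since 41 and 77 are distinct squarefree integers). Contradiction. Hence √77 ∉ Q(√41), so x^2 - 77 stays irreducible over Q(√41) and [Q(√41, √77) : Q(√41)] = 2. By the tower law, [Q(√41, √77) : Q] = 2 · 2 = 4.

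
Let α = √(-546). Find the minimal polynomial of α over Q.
m_α(x) = x^2 + 546

α satisfies α^2 + 546 = 0, so x^2 + 546 annihilates α. Since d = -546 is squarefree and ≠ 1, it is not a perfect square in Q, so x^2 + 546 has no rational root and is therefore irreducible over Q (a degree-2 polynomial over a field is irreducible iff it has no root). Hence m_α(x) = x^2 + 546.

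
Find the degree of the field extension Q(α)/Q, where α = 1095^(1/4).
[Q(α):Q] = 4

α is a root of x^4 - 1095. By Eisenstein's criterion at the prime p = 3 (which divides the constant term 1095 but p^2 = 9 does not, since 1095 is squarefree), x^4 - 1095 is irreducible over Q. Hence [Q(α):Q] = 4.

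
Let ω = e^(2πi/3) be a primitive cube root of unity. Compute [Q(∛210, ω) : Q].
[Q(∛210, ω) : Q] = 6

[Q(∛210):Q] = 3 (min poly x^3 - 210, irreducible since 210 is not a perfect cube). [Q(ω):Q] = 2 (min poly x^2 + x + 1). Since Q(∛210) ⊂ R and ω ∉ R, we have ω ∉ Q(∛210), so x^2 + x + 1 remains irreducible over Q(∛210) and [Q(∛210, ω) : Q(∛210)] = 2. By the tower law, [Q(∛210, ω) : Q] = 3 · 2 = 6. (In fact Q(∛210, ω) is the splitting field of x^3 - 210 over Q.)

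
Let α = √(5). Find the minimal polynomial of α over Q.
m_α(x) = x^2 - 5

α satisfies α^2 - 5 = 0, so x^2 - 5 annihilates α. Since d = 5 is squarefree and ≠ 1, it is not a perfect square in Q, so x^2 - 5 has no rational root and is therefore irreducible over Q (a degree-2 polynomial over a field is irreducible iff it has no root). Hence m_α(x) = x^2 - 5.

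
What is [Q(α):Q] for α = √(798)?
[Q(α):Q] = 2

[Q(α):Q] equals the degree of the minimal polynomial of α. Here α^2 = 798 and x^2 - 798 is irreducible (d = 798 is squarefree, ≠ 1, hence not a square), so deg(m_α) = 2. Thus [Q(α):Q] = 2.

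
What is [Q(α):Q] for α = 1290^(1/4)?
[Q(α):Q] = 4

α is a root of x^4 - 1290. By Eisenstein's criterion at the prime p = 2 (which divides the constant term 1290 but p^2 = 4 does not, since 1290 is squarefree), x^4 - 1290 is irreducible over Q. Hence [Q(α):Q] = 4.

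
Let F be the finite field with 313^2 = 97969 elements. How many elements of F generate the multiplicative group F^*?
There are φ(97968) = 29952 primitive elements

F_q^* is cyclic of order q - 1 = 97968. A cyclic group of order m has exactly φ(m) generators. Here m = 97968 = 2^4 · 3 · 13 · 157, so the number of primitive elements is φ(97968) = 29952.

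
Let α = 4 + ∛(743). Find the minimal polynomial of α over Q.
m_α(x) = x^3 - 12x^2 + 48x - 807

Set β = α - 4 = ∛(743), so β^3 = 743. Then (α - 4)^3 - 743 = 0, i.e. α is a root of g(x) = (x - 4)^3 - 743 = x^3 - 12x^2 + 48x - 807. Since g(x) = h(x - 4) where h(x) = x^3 - 743, and h is irreducible over Q (because 743 is not a perfect cube, so h has no rational root, and a monic cubic with no rational root is irreducible), g is also irreducible (irreducibility is preserved under the substitution x → x - 4). Hence m_α(x) = x^3 - 12x^2 + 48x - 807.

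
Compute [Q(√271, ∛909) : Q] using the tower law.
[Q(√271, ∛909) : Q] = 6

Let L = Q(√271, ∛909). Since Q(√271) ⊂ L and [Q(√271):Q] = 2, the tower law gives 2 | [L:Q]. Likewise Q(∛909) ⊂ L with [Q(∛909):Q] = 3 (because 909 is not a perfect cube), so 3 | [L:Q]. As gcd(2,3) = 1, [L:Q] is divisible by 6. Conversely L is generated over Q by √271 and ∛909, so [L:Q] ≤ 2·3 = 6. Therefore [Q(√271, ∛909) : Q] = 6.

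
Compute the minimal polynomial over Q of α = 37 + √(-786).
m_α(x) = x^2 - 74x + 2155

From α - 37 = √(-786), squaring gives (α - 37)^2 = -786, i.e. α^2 - 74α + 1369 = -786, so α^2 - 74α + 2155 = 0. The discriminant of x^2 - 74x + 2155 is (-74)^2 - 4·(2155) = 5476 - 8620 = -3144, and 4·(-786) is not a perfect square in Q since -786 is squarefree and ≠ 1. Hence x^2 - 74x + 2155 is irreducible over Q and is the minimal polynomial of α.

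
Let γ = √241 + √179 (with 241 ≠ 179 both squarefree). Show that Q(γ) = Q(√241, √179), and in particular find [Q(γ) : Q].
[Q(γ) : Q] = 4 (equivalently, Q(γ) = Q(√241, √179))

Obviously Q(γ) ⊆ Q(√241, √179), and [Q(√241, √179):Q] = 4 (since 241, 179 are distinct squarefree integers > 1 with 43139 not a perfect square). To show equality we compute the minimal polynomial of γ. From γ = √241 + √179: γ^2 = 241 + 2√(43139) + 179 = 420 + 2√(43139), so γ^2 - 420 = 2√(43139); squaring, (γ^2 - 420)^2 = 4·43139, i.e. γ^4 - 840γ^2 + 176400 - 172556 = 0, i.e. γ^4 - 840γ^2 + 3844 = 0. So γ is a root of x^4 - 840x^2 + 3844. This polynomial is irreducible over Q: it has no rational root (each ±√241 ± √179 is irrational), and any factorization into two quadratics over Q would force √(43139) ∈ Q (pairing opposite roots) or √241, √179 ∈ Q (other pairings), all impossible. Hence [Q(γ):Q] = 4 = [Q(√241, √179):Q], so Q(γ) = Q(√241, √179).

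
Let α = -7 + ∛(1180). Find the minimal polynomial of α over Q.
m_α(x) = x^3 + 21x^2 + 147x - 837

Set β = α + 7 = ∛(1180), so β^3 = 1180. Then (α + 7)^3 - 1180 = 0, i.e. α is a root of g(x) = (x + 7)^3 - 1180 = x^3 + 21x^2 + 147x - 837. Since g(x) = h(x + 7) where h(x) = x^3 - 1180, and h is irreducible over Q (because 1180 is not a perfect cube, so h has no rational root, and a monic cubic with no rational root is irreducible), g is also irreducible (irreducibility is preserved under the substitution x → x + 7). Hence m_α(x) = x^3 + 21x^2 + 147x - 837.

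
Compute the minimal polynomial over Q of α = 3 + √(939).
m_α(x) = x^2 - 6x - 930

From α - 3 = √(939), squaring gives (α - 3)^2 = 939, i.e. α^2 - 6α + 9 = 939, so α^2 - 6α - 930 = 0. The discriminant of x^2 - 6x - 930 is (-6)^2 - 4·(-930) = 36 + 3720 = 3756, and 4·(939) is not a perfect square in Q since 939 is squarefree and ≠ 1. Hence x^2 - 6x - 930 is irreducible over Q and is the minimal polynomial of α.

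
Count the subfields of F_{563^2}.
F_{563^2} has 2 subfields

The subfields of F_{p^n} are exactly the fields F_{p^d} for d | n (each is the fixed field of the unique index-d subgroup of Gal(F_{p^n}/F_p) ≅ Z/nZ). The divisors of n = 2 are {1, 2}, giving 2 subfields: F_{563^1}, F_{563^2}.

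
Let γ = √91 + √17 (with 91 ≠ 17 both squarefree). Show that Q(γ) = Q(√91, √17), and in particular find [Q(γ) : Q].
[Q(γ) : Q] = 4 (equivalently, Q(γ) = Q(√91, √17))

Obviously Q(γ) ⊆ Q(√91, √17), and [Q(√91, √17):Q] = 4 (since 91, 17 are distinct squarefree integers > 1 with 1547 not a perfect square). To show equality we compute the minimal polynomial of γ. From γ = √91 + √17: γ^2 = 91 + 2√(1547) + 17 = 108 + 2√(1547), so γ^2 - 108 = 2√(1547); squaring, (γ^2 - 108)^2 = 4·1547, i.e. γ^4 - 216γ^2 + 11664 - 6188 = 0, i.e. γ^4 - 216γ^2 + 5476 = 0. So γ is a root of x^4 - 216x^2 + 5476. This polynomial is irreducible over Q: it has no rational root (each ±√91 ± √17 is irrational), and any factorization into two quadratics over Q would force √(1547) ∈ Q (pairing opposite roots) or √91, √17 ∈ Q (other pairings), all impossible. Hence [Q(γ):Q] = 4 = [Q(√91, √17):Q], so Q(γ) = Q(√91, √17).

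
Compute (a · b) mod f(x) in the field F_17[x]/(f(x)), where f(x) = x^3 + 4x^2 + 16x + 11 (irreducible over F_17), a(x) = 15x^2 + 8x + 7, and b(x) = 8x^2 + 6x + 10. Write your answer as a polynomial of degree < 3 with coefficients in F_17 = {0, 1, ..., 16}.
a · b ≡ 12x^2 + 6x + 1 (mod f(x))

Multiply in F_17[x]: a(x)·b(x) = (15x^2 + 8x + 7)·(8x^2 + 6x + 10) = x^4 + x^3 + 16x^2 + 3x + 2. This has degree ≥ 3, so divide by f(x) over F_17: x^4 + x^3 + 16x^2 + 3x + 2 = (x + 14)·(x^3 + 4x^2 + 16x + 11) + (12x^2 + 6x + 1). Hence a·b ≡ 12x^2 + 6x + 1 (mod f). (F_17[x]/(f) is a field with 17^3 = 4913 elements since f is irreducible of degree 3.)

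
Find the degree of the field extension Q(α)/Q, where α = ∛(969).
[Q(α):Q] = 3

The minimal polynomial of α is x^3 - 969, irreducible over Q since 969 is not a perfect cube (so x^3 - 969 has no rational root). Hence [Q(α):Q] = deg(m_α) = 3.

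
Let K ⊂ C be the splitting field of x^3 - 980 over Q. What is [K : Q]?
[K : Q] = 6

The roots of x^3 - 980 are ∛980, ω∛980, ω^2∛980 where ω = e^(2πi/3) is a primitive cube root of unity, so K = Q(∛980, ω). Now [Q(∛980):Q] = 3 (since 980 is not a perfect cube, x^3 - 980 is irreducible) and [Q(ω):Q] = 2. Both 2 and 3 divide [K:Q], and [K:Q] ≤ 3·2 = 6, so [K:Q] = 6. (Equivalently: Q(∛980) ⊂ R but ω ∉ R, so [K : Q(∛980)] = 2.)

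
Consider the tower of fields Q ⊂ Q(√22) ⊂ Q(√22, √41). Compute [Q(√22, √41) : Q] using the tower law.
[Q(√22, √41) : Q] = 4

[Q(√22):Q] = 2 (min poly x^2 - 22, irreducible since 22 is squarefree > 1). For the top step, suppose √41 ∈ Q(√22), say √41 = c + d√22 with c, d ∈ Q. Squaring: 41 = c^2 + 22d^2 + 2cd√22. Since √22 ∉ Q this forces 2cd = 0. If d = 0 then √41 = c ∈ Q, contradicting 41 squarefree > 1. If c = 0 then 41 = 22d^2, so 22·41 = (22d)^2 is a perfect square in Q — but 22·41 = 902 is not a perfect square (since 22 and 41 are distinct squarefree integers). Contradiction. Hence √41 ∉ Q(√22), so x^2 - 41 stays irreducible over Q(√22) and [Q(√22, √41) : Q(√22)] = 2. By the tower law, [Q(√22, √41) : Q] = 2 · 2 = 4.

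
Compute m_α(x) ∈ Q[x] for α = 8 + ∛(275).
m_α(x) = x^3 - 24x^2 + 192x - 787

Set β = α - 8 = ∛(275), so β^3 = 275. Then (α - 8)^3 - 275 = 0, i.e. α is a root of g(x) = (x - 8)^3 - 275 = x^3 - 24x^2 + 192x - 787. Since g(x) = h(x - 8) where h(x) = x^3 - 275, and h is irreducible over Q (because 275 is not a perfect cube, so h has no rational root, and a monic cubic with no rational root is irreducible), g is also irreducible (irreducibility is preserved under the substitution x → x - 8). Hence m_α(x) = x^3 - 24x^2 + 192x - 787.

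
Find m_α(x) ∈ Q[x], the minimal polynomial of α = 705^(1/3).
m_α(x) = x^3 - 705

α satisfies α^3 = 705, so x^3 - 705 annihilates α. By the rational root test, a rational root p/q (in lowest terms) of x^3 - 705 would satisfy p^3 = 705 q^3, forcing q = 1 and p^3 = 705; but 705 is not a perfect cube, contradiction. A monic cubic over Q with no rational root is irreducible (any nontrivial factorization would include a linear factor). Hence x^3 - 705 is the minimal polynomial of α, and in particular [Q(α):Q] = 3.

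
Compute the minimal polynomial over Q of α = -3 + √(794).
m_α(x) = x^2 + 6x - 785

From α + 3 = √(794), squaring gives (α + 3)^2 = 794, i.e. α^2 + 6α + 9 = 794, so α^2 + 6α - 785 = 0. The discriminant of x^2 + 6x - 785 is (6)^2 - 4·(-785) = 36 + 3140 = 3176, and 4·(794) is not a perfect square in Q since 794 is squarefree and ≠ 1. Hence x^2 + 6x - 785 is irreducible over Q and is the minimal polynomial of α.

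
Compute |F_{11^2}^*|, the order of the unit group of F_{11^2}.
|F_{11^2}^*| = 120

F_{11^2} has 11^2 = 121 elements; its multiplicative group consists of all nonzero elements, so |F_{11^2}^*| = 121 - 1 = 120. (It is cyclic since any finite subgroup of the multiplicative group of a field is cyclic.)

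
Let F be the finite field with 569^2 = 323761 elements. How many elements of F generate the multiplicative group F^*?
There are φ(323760) = 80640 primitive elements

F_q^* is cyclic of order q - 1 = 323760. A cyclic group of order m has exactly φ(m) generators. Here m = 323760 = 2^4 · 3 · 5 · 19 · 71, so the number of primitive elements is φ(323760) = 80640.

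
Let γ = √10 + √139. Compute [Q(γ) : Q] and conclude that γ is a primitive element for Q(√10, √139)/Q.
[Q(γ) : Q] = 4 (equivalently, Q(γ) = Q(√10, √139))

Obviously Q(γ) ⊆ Q(√10, √139), and [Q(√10, √139):Q] = 4 (since 10, 139 are distinct squarefree integers > 1 with 1390 not a perfect square). To show equality we compute the minimal polynomial of γ. From γ = √10 + √139: γ^2 = 10 + 2√(1390) + 139 = 149 + 2√(1390), so γ^2 - 149 = 2√(1390); squaring, (γ^2 - 149)^2 = 4·1390, i.e. γ^4 - 298γ^2 + 22201 - 5560 = 0, i.e. γ^4 - 298γ^2 + 16641 = 0. So γ is a root of x^4 - 298x^2 + 16641. This polynomial is irreducible over Q: it has no rational root (each ±√10 ± √139 is irrational), and any factorization into two quadratics over Q would force √(1390) ∈ Q (pairing opposite roots) or √10, √139 ∈ Q (other pairings), all impossible. Hence [Q(γ):Q] = 4 = [Q(√10, √139):Q], so Q(γ) = Q(√10, √139).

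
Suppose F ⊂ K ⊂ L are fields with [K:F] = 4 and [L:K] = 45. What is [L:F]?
[L:F] = 180

The tower law says that for any tower of field extensions F ⊂ K ⊂ L with finite degrees, [L:F] = [L:K] · [K:F]. Here this gives [L:F] = 45 · 4 = 180.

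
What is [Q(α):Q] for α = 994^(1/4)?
[Q(α):Q] = 4

α is a root of x^4 - 994. By Eisenstein's criterion at the prime p = 2 (which divides the constant term 994 but p^2 = 4 does not, since 994 is squarefree), x^4 - 994 is irreducible over Q. Hence [Q(α):Q] = 4.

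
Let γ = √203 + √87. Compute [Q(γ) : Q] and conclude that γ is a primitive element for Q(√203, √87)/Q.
[Q(γ) : Q] = 4 (equivalently, Q(γ) = Q(√203, √87))

Obviously Q(γ) ⊆ Q(√203, √87), and [Q(√203, √87):Q] = 4 (since 203, 87 are distinct squarefree integers > 1 with 17661 not a perfect square). To show equality we compute the minimal polynomial of γ. From γ = √203 + √87: γ^2 = 203 + 2√(17661) + 87 = 290 + 2√(17661), so γ^2 - 290 = 2√(17661); squaring, (γ^2 - 290)^2 = 4·17661, i.e. γ^4 - 580γ^2 + 84100 - 70644 = 0, i.e. γ^4 - 580γ^2 + 13456 = 0. So γ is a root of x^4 - 580x^2 + 13456. This polynomial is irreducible over Q: it has no rational root (each ±√203 ± √87 is irrational), and any factorization into two quadratics over Q would force √(17661) ∈ Q (pairing opposite roots) or √203, √87 ∈ Q (other pairings), all impossible. Hence [Q(γ):Q] = 4 = [Q(√203, √87):Q], so Q(γ) = Q(√203, √87).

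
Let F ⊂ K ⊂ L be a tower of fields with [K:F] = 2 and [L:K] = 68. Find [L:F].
[L:F] = 136

The tower law says that for any tower of field extensions F ⊂ K ⊂ L with finite degrees, [L:F] = [L:K] · [K:F]. Here this gives [L:F] = 68 · 2 = 136.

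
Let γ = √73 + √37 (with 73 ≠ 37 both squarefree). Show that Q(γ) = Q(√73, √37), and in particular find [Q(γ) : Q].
[Q(γ) : Q] = 4 (equivalently, Q(γ) = Q(√73, √37))

Obviously Q(γ) ⊆ Q(√73, √37), and [Q(√73, √37):Q] = 4 (since 73, 37 are distinct squarefree integers > 1 with 2701 not a perfect square). To show equality we compute the minimal polynomial of γ. From γ = √73 + √37: γ^2 = 73 + 2√(2701) + 37 = 110 + 2√(2701), so γ^2 - 110 = 2√(2701); squaring, (γ^2 - 110)^2 = 4·2701, i.e. γ^4 - 220γ^2 + 12100 - 10804 = 0, i.e. γ^4 - 220γ^2 + 1296 = 0. So γ is a root of x^4 - 220x^2 + 1296. This polynomial is irreducible over Q: it has no rational root (each ±√73 ± √37 is irrational), and any factorization into two quadratics over Q would force √(2701) ∈ Q (pairing opposite roots) or √73, √37 ∈ Q (other pairings), all impossible. Hence [Q(γ):Q] = 4 = [Q(√73, √37):Q], so Q(γ) = Q(√73, √37).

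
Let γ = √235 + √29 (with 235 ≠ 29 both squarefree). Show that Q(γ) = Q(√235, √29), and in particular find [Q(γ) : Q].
[Q(γ) : Q] = 4 (equivalently, Q(γ) = Q(√235, √29))

Obviously Q(γ) ⊆ Q(√235, √29), and [Q(√235, √29):Q] = 4 (since 235, 29 are distinct squarefree integers > 1 with 6815 not a perfect square). To show equality we compute the minimal polynomial of γ. From γ = √235 + √29: γ^2 = 235 + 2√(6815) + 29 = 264 + 2√(6815), so γ^2 - 264 = 2√(6815); squaring, (γ^2 - 264)^2 = 4·6815, i.e. γ^4 - 528γ^2 + 69696 - 27260 = 0, i.e. γ^4 - 528γ^2 + 42436 = 0. So γ is a root of x^4 - 528x^2 + 42436. This polynomial is irreducible over Q: it has no rational root (each ±√235 ± √29 is irrational), and any factorization into two quadratics over Q would force √(6815) ∈ Q (pairing opposite roots) or √235, √29 ∈ Q (other pairings), all impossible. Hence [Q(γ):Q] = 4 = [Q(√235, √29):Q], so Q(γ) = Q(√235, √29).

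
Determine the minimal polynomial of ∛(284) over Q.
m_α(x) = x^3 - 284

α satisfies α^3 = 284, so x^3 - 284 annihilates α. By the rational root test, a rational root p/q (in lowest terms) of x^3 - 284 would satisfy p^3 = 284 q^3, forcing q = 1 and p^3 = 284; but 284 is not a perfect cube, contradiction. A monic cubic over Q with no rational root is irreducible (any nontrivial factorization would include a linear factor). Hence x^3 - 284 is the minimal polynomial of α, and in particular [Q(α):Q] = 3.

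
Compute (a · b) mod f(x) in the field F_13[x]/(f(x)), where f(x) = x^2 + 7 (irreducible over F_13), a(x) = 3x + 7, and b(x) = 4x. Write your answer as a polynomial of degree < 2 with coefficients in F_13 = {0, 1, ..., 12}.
a · b ≡ 2x + 7 (mod f(x))

Multiply in F_13[x]: a(x)·b(x) = (3x + 7)·(4x) = 12x^2 + 2x. This has degree ≥ 2, so divide by f(x) over F_13: 12x^2 + 2x = (12)·(x^2 + 7) + (2x + 7). Hence a·b ≡ 2x + 7 (mod f). (F_13[x]/(f) is a field with 13^2 = 169 elements since f is irreducible of degree 2.)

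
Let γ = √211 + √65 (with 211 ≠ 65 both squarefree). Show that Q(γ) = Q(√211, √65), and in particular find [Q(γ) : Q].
[Q(γ) : Q] = 4 (equivalently, Q(γ) = Q(√211, √65))

Obviously Q(γ) ⊆ Q(√211, √65), and [Q(√211, √65):Q] = 4 (since 211, 65 are distinct squarefree integers > 1 with 13715 not a perfect square). To show equality we compute the minimal polynomial of γ. From γ = √211 + √65: γ^2 = 211 + 2√(13715) + 65 = 276 + 2√(13715), so γ^2 - 276 = 2√(13715); squaring, (γ^2 - 276)^2 = 4·13715, i.e. γ^4 - 552γ^2 + 76176 - 54860 = 0, i.e. γ^4 - 552γ^2 + 21316 = 0. So γ is a root of x^4 - 552x^2 + 21316. This polynomial is irreducible over Q: it has no rational root (each ±√211 ± √65 is irrational), and any factorization into two quadratics over Q would force √(13715) ∈ Q (pairing opposite roots) or √211, √65 ∈ Q (other pairings), all impossible. Hence [Q(γ):Q] = 4 = [Q(√211, √65):Q], so Q(γ) = Q(√211, √65).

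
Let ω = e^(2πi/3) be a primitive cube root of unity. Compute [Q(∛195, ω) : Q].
[Q(∛195, ω) : Q] = 6

[Q(∛195):Q] = 3 (min poly x^3 - 195, irreducible since 195 is not a perfect cube). [Q(ω):Q] = 2 (min poly x^2 + x + 1). Since Q(∛195) ⊂ R and ω ∉ R, we have ω ∉ Q(∛195), so x^2 + x + 1 remains irreducible over Q(∛195) and [Q(∛195, ω) : Q(∛195)] = 2. By the tower law, [Q(∛195, ω) : Q] = 3 · 2 = 6. (In fact Q(∛195, ω) is the splitting field of x^3 - 195 over Q.)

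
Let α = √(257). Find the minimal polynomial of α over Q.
m_α(x) = x^2 - 257

α satisfies α^2 - 257 = 0, so x^2 - 257 annihilates α. Since d = 257 is squarefree and ≠ 1, it is not a perfect square in Q, so x^2 - 257 has no rational root and is therefore irreducible over Q (a degree-2 polynomial over a field is irreducible iff it has no root). Hence m_α(x) = x^2 - 257.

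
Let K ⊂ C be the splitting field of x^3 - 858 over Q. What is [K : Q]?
[K : Q] = 6

The roots of x^3 - 858 are ∛858, ω∛858, ω^2∛858 where ω = e^(2πi/3) is a primitive cube root of unity, so K = Q(∛858, ω). Now [Q(∛858):Q] = 3 (since 858 is not a perfect cube, x^3 - 858 is irreducible) and [Q(ω):Q] = 2. Both 2 and 3 divide [K:Q], and [K:Q] ≤ 3·2 = 6, so [K:Q] = 6. (Equivalently: Q(∛858) ⊂ R but ω ∉ R, so [K : Q(∛858)] = 2.)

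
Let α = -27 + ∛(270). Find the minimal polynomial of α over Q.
m_α(x) = x^3 + 81x^2 + 2187x + 19413

Set β = α + 27 = ∛(270), so β^3 = 270. Then (α + 27)^3 - 270 = 0, i.e. α is a root of g(x) = (x + 27)^3 - 270 = x^3 + 81x^2 + 2187x + 19413. Since g(x) = h(x + 27) where h(x) = x^3 - 270, and h is irreducible over Q (because 270 is not a perfect cube, so h has no rational root, and a monic cubic with no rational root is irreducible), g is also irreducible (irreducibility is preserved under the substitution x → x + 27). Hence m_α(x) = x^3 + 81x^2 + 2187x + 19413.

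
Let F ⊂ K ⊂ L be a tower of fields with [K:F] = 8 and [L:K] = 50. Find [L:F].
[L:F] = 400

The tower law says that for any tower of field extensions F ⊂ K ⊂ L with finite degrees, [L:F] = [L:K] · [K:F]. Here this gives [L:F] = 50 · 8 = 400.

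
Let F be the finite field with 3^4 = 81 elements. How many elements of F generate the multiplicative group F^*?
There are φ(80) = 32 primitive elements

F_q^* is cyclic of order q - 1 = 80. A cyclic group of order m has exactly φ(m) generators. Here m = 80 = 2^4 · 5, so the number of primitive elements is φ(80) = 32.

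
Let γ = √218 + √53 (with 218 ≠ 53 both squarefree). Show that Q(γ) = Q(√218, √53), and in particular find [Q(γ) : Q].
[Q(γ) : Q] = 4 (equivalently, Q(γ) = Q(√218, √53))

Obviously Q(γ) ⊆ Q(√218, √53), and [Q(√218, √53):Q] = 4 (since 218, 53 are distinct squarefree integers > 1 with 11554 not a perfect square). To show equality we compute the minimal polynomial of γ. From γ = √218 + √53: γ^2 = 218 + 2√(11554) + 53 = 271 + 2√(11554), so γ^2 - 271 = 2√(11554); squaring, (γ^2 - 271)^2 = 4·11554, i.e. γ^4 - 542γ^2 + 73441 - 46216 = 0, i.e. γ^4 - 542γ^2 + 27225 = 0. So γ is a root of x^4 - 542x^2 + 27225. This polynomial is irreducible over Q: it has no rational root (each ±√218 ± √53 is irrational), and any factorization into two quadratics over Q would force √(11554) ∈ Q (pairing opposite roots) or √218, √53 ∈ Q (other pairings), all impossible. Hence [Q(γ):Q] = 4 = [Q(√218, √53):Q], so Q(γ) = Q(√218, √53).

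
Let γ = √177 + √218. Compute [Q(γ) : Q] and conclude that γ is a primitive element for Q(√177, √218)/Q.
[Q(γ) : Q] = 4 (equivalently, Q(γ) = Q(√177, √218))

Obviously Q(γ) ⊆ Q(√177, √218), and [Q(√177, √218):Q] = 4 (since 177, 218 are distinct squarefree integers > 1 with 38586 not a perfect square). To show equality we compute the minimal polynomial of γ. From γ = √177 + √218: γ^2 = 177 + 2√(38586) + 218 = 395 + 2√(38586), so γ^2 - 395 = 2√(38586); squaring, (γ^2 - 395)^2 = 4·38586, i.e. γ^4 - 790γ^2 + 156025 - 154344 = 0, i.e. γ^4 - 790γ^2 + 1681 = 0. So γ is a root of x^4 - 790x^2 + 1681. This polynomial is irreducible over Q: it has no rational root (each ±√177 ± √218 is irrational), and any factorization into two quadratics over Q would force √(38586) ∈ Q (pairing opposite roots) or √177, √218 ∈ Q (other pairings), all impossible. Hence [Q(γ):Q] = 4 = [Q(√177, √218):Q], so Q(γ) = Q(√177, √218).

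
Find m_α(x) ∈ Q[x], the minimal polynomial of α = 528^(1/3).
m_α(x) = x^3 - 528

α satisfies α^3 = 528, so x^3 - 528 annihilates α. By the rational root test, a rational root p/q (in lowest terms) of x^3 - 528 would satisfy p^3 = 528 q^3, forcing q = 1 and p^3 = 528; but 528 is not a perfect cube, contradiction. A monic cubic over Q with no rational root is irreducible (any nontrivial factorization would include a linear factor). Hence x^3 - 528 is the minimal polynomial of α, and in particular [Q(α):Q] = 3.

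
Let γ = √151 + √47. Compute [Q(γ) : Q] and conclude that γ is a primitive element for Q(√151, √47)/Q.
[Q(γ) : Q] = 4 (equivalently, Q(γ) = Q(√151, √47))

Obviously Q(γ) ⊆ Q(√151, √47), and [Q(√151, √47):Q] = 4 (since 151, 47 are distinct squarefree integers > 1 with 7097 not a perfect square). To show equality we compute the minimal polynomial of γ. From γ = √151 + √47: γ^2 = 151 + 2√(7097) + 47 = 198 + 2√(7097), so γ^2 - 198 = 2√(7097); squaring, (γ^2 - 198)^2 = 4·7097, i.e. γ^4 - 396γ^2 + 39204 - 28388 = 0, i.e. γ^4 - 396γ^2 + 10816 = 0. So γ is a root of x^4 - 396x^2 + 10816. This polynomial is irreducible over Q: it has no rational root (each ±√151 ± √47 is irrational), and any factorization into two quadratics over Q would force √(7097) ∈ Q (pairing opposite roots) or √151, √47 ∈ Q (other pairings), all impossible. Hence [Q(γ):Q] = 4 = [Q(√151, √47):Q], so Q(γ) = Q(√151, √47).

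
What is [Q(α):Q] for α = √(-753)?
[Q(α):Q] = 2

[Q(α):Q] equals the degree of the minimal polynomial of α. Here α^2 = -753 and x^2 + 753 is irreducible (d = -753 is squarefree, ≠ 1, hence not a square), so deg(m_α) = 2. Thus [Q(α):Q] = 2.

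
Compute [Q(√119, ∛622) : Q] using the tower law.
[Q(√119, ∛622) : Q] = 6

Let L = Q(√119, ∛622). Since Q(√119) ⊂ L and [Q(√119):Q] = 2, the tower law gives 2 | [L:Q]. Likewise Q(∛622) ⊂ L with [Q(∛622):Q] = 3 (because 622 is not a perfect cube), so 3 | [L:Q]. As gcd(2,3) = 1, [L:Q] is divisible by 6. Conversely L is generated over Q by √119 and ∛622, so [L:Q] ≤ 2·3 = 6. Therefore [Q(√119, ∛622) : Q] = 6.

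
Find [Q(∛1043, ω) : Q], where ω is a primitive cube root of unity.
[Q(∛1043, ω) : Q] = 6

[Q(∛1043):Q] = 3 (min poly x^3 - 1043, irreducible since 1043 is not a perfect cube). [Q(ω):Q] = 2 (min poly x^2 + x + 1). Since Q(∛1043) ⊂ R and ω ∉ R, we have ω ∉ Q(∛1043), so x^2 + x + 1 remains irreducible over Q(∛1043) and [Q(∛1043, ω) : Q(∛1043)] = 2. By the tower law, [Q(∛1043, ω) : Q] = 3 · 2 = 6. (In fact Q(∛1043, ω) is the splitting field of x^3 - 1043 over Q.)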